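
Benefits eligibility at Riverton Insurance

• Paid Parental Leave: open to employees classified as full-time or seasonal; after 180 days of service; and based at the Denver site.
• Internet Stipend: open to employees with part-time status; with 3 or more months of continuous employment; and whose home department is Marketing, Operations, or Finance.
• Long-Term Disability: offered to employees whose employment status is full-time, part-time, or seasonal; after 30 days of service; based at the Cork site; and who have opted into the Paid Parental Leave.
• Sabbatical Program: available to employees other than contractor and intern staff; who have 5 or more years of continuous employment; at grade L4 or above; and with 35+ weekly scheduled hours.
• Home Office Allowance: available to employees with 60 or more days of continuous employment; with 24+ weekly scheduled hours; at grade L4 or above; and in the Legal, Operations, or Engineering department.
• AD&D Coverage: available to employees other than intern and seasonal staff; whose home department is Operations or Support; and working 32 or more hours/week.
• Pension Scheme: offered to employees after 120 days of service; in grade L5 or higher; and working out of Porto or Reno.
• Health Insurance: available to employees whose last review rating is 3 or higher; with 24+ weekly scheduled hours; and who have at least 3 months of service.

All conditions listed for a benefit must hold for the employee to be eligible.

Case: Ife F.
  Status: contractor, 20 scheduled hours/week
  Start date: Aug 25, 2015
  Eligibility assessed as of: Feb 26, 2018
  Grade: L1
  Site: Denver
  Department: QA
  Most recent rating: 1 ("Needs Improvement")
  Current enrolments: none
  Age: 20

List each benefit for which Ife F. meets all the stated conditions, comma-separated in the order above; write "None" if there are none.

Service from Aug 25, 2015 to Feb 26, 2018: 916 days.
Paid Parental Leave — status contractor ✗ (requires full-time or seasonal) → not eligible.
Internet Stipend — status contractor ✗ (requires part-time) → not eligible.
Long-Term Disability — status contractor ✗ (requires full-time, part-time, or seasonal) → not eligible.
Sabbatical Program — status contractor ✗ (excluded) → not eligible.
Home Office Allowance — service 916 days ≥ 60 days ✓; 20 hrs/wk < 24 ✗ → not eligible.
AD&D Coverage — status contractor ✓ (not excluded); dept QA ✗ → not eligible.
Pension Scheme — service 916 days ≥ 120 days ✓; grade L1 < L5 ✗ → not eligible.
Health Insurance — rating 1 < 3 ✗ → not eligible.

None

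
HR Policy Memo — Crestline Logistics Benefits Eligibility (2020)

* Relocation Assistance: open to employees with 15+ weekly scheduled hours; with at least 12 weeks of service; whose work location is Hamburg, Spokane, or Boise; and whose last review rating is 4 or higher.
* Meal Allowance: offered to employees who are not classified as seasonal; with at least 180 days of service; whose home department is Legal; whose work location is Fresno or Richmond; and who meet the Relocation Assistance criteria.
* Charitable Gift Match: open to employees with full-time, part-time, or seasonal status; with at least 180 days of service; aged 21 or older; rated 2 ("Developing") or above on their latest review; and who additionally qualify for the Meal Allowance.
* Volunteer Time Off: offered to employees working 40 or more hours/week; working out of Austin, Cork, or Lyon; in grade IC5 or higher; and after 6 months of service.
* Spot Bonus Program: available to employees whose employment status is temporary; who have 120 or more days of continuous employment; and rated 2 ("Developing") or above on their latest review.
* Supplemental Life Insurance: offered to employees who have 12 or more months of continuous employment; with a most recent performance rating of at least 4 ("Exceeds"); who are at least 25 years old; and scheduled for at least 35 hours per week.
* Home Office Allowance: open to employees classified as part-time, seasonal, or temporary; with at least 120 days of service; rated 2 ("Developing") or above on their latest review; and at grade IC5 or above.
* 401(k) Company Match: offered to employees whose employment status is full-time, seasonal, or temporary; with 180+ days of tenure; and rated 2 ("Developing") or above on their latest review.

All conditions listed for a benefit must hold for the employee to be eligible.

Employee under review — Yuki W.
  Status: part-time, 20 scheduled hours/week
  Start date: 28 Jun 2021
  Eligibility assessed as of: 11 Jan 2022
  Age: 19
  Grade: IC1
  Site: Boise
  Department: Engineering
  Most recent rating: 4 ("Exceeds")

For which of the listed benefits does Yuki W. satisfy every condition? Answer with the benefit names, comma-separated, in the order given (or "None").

Relocation Assistance

Service from 28 Jun 2021 to 11 Jan 2022: 197 days.
Relocation Assistance — 20 hrs/wk ≥ 15 ✓; service 197 days ≥ 12 weeks (≈84 days) ✓; site Boise ✓; rating 4 ≥ 4 ✓ → eligible.
Meal Allowance — status part-time ✓ (not excluded); service 197 days ≥ 180 days ✓; dept Engineering ✗ → not eligible.
Charitable Gift Match — status part-time ✓; service 197 days ≥ 180 days ✓; age 19 < 21 ✗ → not eligible.
Volunteer Time Off — 20 hrs/wk < 40 ✗ → not eligible.
Spot Bonus Program — status part-time ✗ (requires temporary) → not eligible.
Supplemental Life Insurance — service 197 days < 12 months (≈360 days) ✗ → not eligible.
Home Office Allowance — status part-time ✓; service 197 days ≥ 120 days ✓; rating 4 ≥ 2 ✓; grade IC1 < IC5 ✗ → not eligible.
401(k) Company Match — status part-time ✗ (requires full-time, seasonal, or temporary) → not eligible.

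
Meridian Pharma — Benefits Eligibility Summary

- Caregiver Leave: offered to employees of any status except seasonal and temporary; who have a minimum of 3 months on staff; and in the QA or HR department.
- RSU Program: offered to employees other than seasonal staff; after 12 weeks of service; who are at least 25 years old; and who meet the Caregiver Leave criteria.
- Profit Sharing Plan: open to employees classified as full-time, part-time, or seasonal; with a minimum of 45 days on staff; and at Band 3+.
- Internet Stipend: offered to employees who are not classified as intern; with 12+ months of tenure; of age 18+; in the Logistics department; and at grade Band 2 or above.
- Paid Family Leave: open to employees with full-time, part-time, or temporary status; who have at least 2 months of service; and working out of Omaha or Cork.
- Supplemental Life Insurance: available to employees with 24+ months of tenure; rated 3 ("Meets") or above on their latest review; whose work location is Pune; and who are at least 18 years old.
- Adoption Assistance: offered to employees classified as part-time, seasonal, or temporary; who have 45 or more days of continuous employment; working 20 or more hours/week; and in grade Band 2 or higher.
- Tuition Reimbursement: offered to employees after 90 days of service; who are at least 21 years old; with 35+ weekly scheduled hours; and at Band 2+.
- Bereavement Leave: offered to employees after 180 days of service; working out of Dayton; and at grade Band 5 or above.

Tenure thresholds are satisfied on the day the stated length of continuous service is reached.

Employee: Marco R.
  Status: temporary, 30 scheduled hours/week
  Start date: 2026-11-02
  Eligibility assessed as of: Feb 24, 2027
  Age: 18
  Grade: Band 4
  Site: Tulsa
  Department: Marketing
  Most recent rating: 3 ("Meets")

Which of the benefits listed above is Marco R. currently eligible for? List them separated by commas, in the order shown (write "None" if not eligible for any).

Adoption Assistance

Service from 2026-11-02 to Feb 24, 2027: 114 days.
Caregiver Leave — status temporary ✗ (excluded) → not eligible.
RSU Program — status temporary ✓ (not excluded); service 114 days ≥ 12 weeks (≈84 days) ✓; age 18 < 25 ✗ → not eligible.
Profit Sharing Plan — status temporary ✗ (requires full-time, part-time, or seasonal) → not eligible.
Internet Stipend — status temporary ✓ (not excluded); service 114 days < 12 months (≈360 days) ✗ → not eligible.
Paid Family Leave — status temporary ✓; service 114 days ≥ 2 months (≈60 days) ✓; site Tulsa ✗ (not Omaha or Cork) → not eligible.
Supplemental Life Insurance — service 114 days < 24 months (≈720 days) ✗ → not eligible.
Adoption Assistance — status temporary ✓; service 114 days ≥ 45 days ✓; 30 hrs/wk ≥ 20 ✓; grade Band 4 ≥ Band 2 ✓ → eligible.
Tuition Reimbursement — service 114 days ≥ 90 days ✓; age 18 < 21 ✗ → not eligible.
Bereavement Leave — service 114 days < 180 days ✗ → not eligible.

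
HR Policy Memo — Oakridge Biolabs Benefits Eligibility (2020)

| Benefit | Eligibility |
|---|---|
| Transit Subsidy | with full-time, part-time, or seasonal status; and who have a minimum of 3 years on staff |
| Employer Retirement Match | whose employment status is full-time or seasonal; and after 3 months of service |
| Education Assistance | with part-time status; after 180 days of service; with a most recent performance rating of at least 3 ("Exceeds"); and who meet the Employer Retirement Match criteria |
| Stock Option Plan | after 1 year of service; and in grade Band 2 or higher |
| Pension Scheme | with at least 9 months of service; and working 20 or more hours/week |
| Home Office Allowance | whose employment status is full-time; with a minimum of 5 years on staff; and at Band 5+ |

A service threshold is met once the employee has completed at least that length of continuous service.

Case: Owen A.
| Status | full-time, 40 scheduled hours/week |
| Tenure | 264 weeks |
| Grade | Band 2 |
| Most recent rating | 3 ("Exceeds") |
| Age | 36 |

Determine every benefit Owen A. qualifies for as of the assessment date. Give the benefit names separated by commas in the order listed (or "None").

Transit Subsidy, Employer Retirement Match, Stock Option Plan, Pension Scheme

Transit Subsidy — status full-time ✓; service 264 weeks ≥ 3 years (≈1095 days) ✓ → eligible.
Employer Retirement Match — status full-time ✓; service 264 weeks ≥ 3 months (≈90 days) ✓ → eligible.
Education Assistance — status full-time ✗ (requires part-time) → not eligible.
Stock Option Plan — service 264 weeks ≥ 1 year (≈365 days) ✓; grade Band 2 ≥ Band 2 ✓ → eligible.
Pension Scheme — service 264 weeks ≥ 9 months (≈270 days) ✓; 40 hrs/wk ≥ 20 ✓ → eligible.
Home Office Allowance — status full-time ✓; service 264 weeks ≥ 5 years (≈1825 days) ✓; grade Band 2 < Band 5 ✗ → not eligible.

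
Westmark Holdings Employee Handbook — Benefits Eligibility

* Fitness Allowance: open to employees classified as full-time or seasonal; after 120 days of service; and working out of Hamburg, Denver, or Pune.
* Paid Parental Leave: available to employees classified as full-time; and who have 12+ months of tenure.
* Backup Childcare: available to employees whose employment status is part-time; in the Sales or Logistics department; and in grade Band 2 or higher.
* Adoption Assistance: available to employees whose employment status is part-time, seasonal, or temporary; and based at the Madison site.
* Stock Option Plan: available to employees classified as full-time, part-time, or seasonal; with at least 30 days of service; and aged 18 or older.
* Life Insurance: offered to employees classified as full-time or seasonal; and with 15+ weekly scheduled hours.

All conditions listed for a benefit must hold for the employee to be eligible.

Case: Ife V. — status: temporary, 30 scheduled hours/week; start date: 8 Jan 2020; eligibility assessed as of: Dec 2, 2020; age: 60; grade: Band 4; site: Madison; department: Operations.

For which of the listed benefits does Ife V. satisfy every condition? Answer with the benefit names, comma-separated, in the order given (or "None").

Service from 8 Jan 2020 to Dec 2, 2020: 329 days.
Fitness Allowance — status temporary ✗ (requires full-time or seasonal) → not eligible.
Paid Parental Leave — status temporary ✗ (requires full-time) → not eligible.
Backup Childcare — status temporary ✗ (requires part-time) → not eligible.
Adoption Assistance — status temporary ✓; site Madison ✓ → eligible.
Stock Option Plan — status temporary ✗ (requires full-time, part-time, or seasonal) → not eligible.
Life Insurance — status temporary ✗ (requires full-time or seasonal) → not eligible.

Adoption Assistance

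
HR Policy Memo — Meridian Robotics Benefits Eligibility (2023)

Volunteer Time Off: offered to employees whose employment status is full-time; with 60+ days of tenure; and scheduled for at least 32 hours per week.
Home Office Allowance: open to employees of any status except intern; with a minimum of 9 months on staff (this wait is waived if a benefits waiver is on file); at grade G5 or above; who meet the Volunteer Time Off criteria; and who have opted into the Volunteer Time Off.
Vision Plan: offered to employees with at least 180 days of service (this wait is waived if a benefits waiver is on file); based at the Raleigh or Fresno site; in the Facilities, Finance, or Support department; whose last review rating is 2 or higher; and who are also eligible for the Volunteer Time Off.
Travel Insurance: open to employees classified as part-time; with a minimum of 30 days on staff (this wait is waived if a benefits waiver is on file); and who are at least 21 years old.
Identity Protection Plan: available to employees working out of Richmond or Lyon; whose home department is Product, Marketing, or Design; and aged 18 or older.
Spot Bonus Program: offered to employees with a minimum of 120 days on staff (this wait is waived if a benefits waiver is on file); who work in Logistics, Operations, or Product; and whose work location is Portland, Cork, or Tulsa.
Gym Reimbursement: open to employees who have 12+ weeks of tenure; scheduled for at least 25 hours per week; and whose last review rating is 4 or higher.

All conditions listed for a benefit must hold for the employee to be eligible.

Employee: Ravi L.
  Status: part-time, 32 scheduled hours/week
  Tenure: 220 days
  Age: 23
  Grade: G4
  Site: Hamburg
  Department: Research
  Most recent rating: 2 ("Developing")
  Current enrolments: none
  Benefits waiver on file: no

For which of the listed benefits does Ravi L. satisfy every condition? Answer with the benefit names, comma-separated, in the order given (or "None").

Volunteer Time Off — status part-time ✗ (requires full-time) → not eligible.
Home Office Allowance — status part-time ✓ (not excluded); no waiver, service 220 days < 9 months (≈270 days) ✗ → not eligible.
Vision Plan — no waiver, service 220 days ≥ 180 days ✓; site Hamburg ✗ (not Raleigh or Fresno) → not eligible.
Travel Insurance — status part-time ✓; no waiver, service 220 days ≥ 30 days ✓; age 23 ≥ 21 ✓ → eligible.
Identity Protection Plan — site Hamburg ✗ (not Richmond or Lyon) → not eligible.
Spot Bonus Program — no waiver, service 220 days ≥ 120 days ✓; dept Research ✗ → not eligible.
Gym Reimbursement — service 220 days ≥ 12 weeks (≈84 days) ✓; 32 hrs/wk ≥ 25 ✓; rating 2 < 4 ✗ → not eligible.

Travel Insurance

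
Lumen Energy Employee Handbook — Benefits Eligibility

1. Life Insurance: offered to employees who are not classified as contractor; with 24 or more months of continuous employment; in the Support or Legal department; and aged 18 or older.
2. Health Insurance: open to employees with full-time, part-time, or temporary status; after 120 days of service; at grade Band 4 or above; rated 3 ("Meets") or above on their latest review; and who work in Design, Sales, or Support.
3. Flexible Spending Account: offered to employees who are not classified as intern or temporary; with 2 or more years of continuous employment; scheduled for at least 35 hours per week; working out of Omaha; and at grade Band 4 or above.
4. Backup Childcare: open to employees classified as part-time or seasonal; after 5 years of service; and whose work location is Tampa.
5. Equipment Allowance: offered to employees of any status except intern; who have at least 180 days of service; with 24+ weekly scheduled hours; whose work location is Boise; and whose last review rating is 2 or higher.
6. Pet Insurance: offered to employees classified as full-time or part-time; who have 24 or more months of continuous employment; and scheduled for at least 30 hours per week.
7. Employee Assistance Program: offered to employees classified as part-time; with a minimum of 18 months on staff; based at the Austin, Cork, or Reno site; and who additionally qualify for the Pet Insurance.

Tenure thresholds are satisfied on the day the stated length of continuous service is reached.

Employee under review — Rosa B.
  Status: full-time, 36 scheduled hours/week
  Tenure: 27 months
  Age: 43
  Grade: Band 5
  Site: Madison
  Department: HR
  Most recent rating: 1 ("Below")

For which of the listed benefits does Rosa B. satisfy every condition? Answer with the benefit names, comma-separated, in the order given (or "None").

Life Insurance — status full-time ✓ (not excluded); service 27 months ≥ 24 months ✓; dept HR ✗ → not eligible.
Health Insurance — status full-time ✓; service 27 months ≥ 120 days ✓; grade Band 5 ≥ Band 4 ✓; rating 1 < 3 ✗ → not eligible.
Flexible Spending Account — status full-time ✓ (not excluded); service 27 months ≥ 2 years (≈730 days) ✓; 36 hrs/wk ≥ 35 ✓; site Madison ✗ (not Omaha) → not eligible.
Backup Childcare — status full-time ✗ (requires part-time or seasonal) → not eligible.
Equipment Allowance — status full-time ✓ (not excluded); service 27 months ≥ 180 days ✓; 36 hrs/wk ≥ 24 ✓; site Madison ✗ (not Boise) → not eligible.
Pet Insurance — status full-time ✓; service 27 months ≥ 24 months ✓; 36 hrs/wk ≥ 30 ✓ → eligible.
Employee Assistance Program — status full-time ✗ (requires part-time) → not eligible.

Pet Insurance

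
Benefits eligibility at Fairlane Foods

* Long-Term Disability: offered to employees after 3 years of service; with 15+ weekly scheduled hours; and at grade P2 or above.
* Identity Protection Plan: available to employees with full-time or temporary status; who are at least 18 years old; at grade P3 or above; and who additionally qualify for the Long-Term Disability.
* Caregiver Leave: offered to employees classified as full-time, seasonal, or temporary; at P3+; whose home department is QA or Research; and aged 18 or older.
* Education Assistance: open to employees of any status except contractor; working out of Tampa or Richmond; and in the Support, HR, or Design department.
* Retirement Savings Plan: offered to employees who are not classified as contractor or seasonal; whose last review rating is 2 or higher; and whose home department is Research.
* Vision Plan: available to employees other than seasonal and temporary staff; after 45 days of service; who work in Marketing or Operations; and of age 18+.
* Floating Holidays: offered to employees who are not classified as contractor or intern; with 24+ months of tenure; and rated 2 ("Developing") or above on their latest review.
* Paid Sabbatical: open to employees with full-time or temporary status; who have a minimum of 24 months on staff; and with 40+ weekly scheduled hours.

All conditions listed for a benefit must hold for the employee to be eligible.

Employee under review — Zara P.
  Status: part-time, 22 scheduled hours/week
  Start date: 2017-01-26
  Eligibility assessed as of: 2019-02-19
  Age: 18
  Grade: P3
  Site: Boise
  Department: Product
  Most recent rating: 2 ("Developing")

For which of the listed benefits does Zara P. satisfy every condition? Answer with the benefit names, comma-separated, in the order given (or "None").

Service from 2017-01-26 to 2019-02-19: 754 days.
Long-Term Disability — service 754 days < 3 years (≈1095 days) ✗ → not eligible.
Identity Protection Plan — status part-time ✗ (requires full-time or temporary) → not eligible.
Caregiver Leave — status part-time ✗ (requires full-time, seasonal, or temporary) → not eligible.
Education Assistance — status part-time ✓ (not excluded); site Boise ✗ (not Tampa or Richmond) → not eligible.
Retirement Savings Plan — status part-time ✓ (not excluded); rating 2 ≥ 2 ✓; dept Product ✗ → not eligible.
Vision Plan — status part-time ✓ (not excluded); service 754 days ≥ 45 days ✓; dept Product ✗ → not eligible.
Floating Holidays — status part-time ✓ (not excluded); service 754 days ≥ 24 months (≈720 days) ✓; rating 2 ≥ 2 ✓ → eligible.
Paid Sabbatical — status part-time ✗ (requires full-time or temporary) → not eligible.

Floating Holidays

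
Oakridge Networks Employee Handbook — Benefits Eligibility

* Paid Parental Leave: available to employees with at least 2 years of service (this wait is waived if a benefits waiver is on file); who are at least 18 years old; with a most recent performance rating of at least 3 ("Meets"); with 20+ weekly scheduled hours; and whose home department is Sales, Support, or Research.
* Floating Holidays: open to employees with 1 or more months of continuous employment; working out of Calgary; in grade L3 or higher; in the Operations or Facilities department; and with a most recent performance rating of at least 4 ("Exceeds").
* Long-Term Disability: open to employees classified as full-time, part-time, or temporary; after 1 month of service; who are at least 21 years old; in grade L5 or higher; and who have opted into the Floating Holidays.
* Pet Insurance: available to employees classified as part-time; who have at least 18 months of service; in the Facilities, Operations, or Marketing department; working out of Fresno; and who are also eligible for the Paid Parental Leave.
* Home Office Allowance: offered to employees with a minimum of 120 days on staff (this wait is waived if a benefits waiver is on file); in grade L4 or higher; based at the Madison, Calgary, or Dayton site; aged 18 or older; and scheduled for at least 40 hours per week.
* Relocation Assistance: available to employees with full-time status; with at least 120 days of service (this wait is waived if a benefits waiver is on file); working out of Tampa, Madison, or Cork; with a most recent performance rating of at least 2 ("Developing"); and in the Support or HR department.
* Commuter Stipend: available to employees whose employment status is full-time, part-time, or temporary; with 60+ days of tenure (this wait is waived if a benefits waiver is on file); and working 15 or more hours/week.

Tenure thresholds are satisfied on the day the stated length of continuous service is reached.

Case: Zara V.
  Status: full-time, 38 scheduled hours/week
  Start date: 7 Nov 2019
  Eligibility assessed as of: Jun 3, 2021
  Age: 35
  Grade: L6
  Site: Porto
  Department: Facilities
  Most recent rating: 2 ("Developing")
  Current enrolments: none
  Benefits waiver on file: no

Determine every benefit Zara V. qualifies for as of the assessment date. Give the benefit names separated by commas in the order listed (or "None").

Commuter Stipend

Service from 7 Nov 2019 to Jun 3, 2021: 574 days.
Paid Parental Leave — no waiver, service 574 days < 2 years (≈730 days) ✗ → not eligible.
Floating Holidays — service 574 days ≥ 1 month (≈30 days) ✓; site Porto ✗ (not Calgary) → not eligible.
Long-Term Disability — status full-time ✓; service 574 days ≥ 1 month (≈30 days) ✓; age 35 ≥ 21 ✓; grade L6 ≥ L5 ✓; not enrolled in Floating Holidays ✗ → not eligible.
Pet Insurance — status full-time ✗ (requires part-time) → not eligible.
Home Office Allowance — no waiver, service 574 days ≥ 120 days ✓; grade L6 ≥ L4 ✓; site Porto ✗ (not Madison, Calgary, or Dayton) → not eligible.
Relocation Assistance — status full-time ✓; no waiver, service 574 days ≥ 120 days ✓; site Porto ✗ (not Tampa, Madison, or Cork) → not eligible.
Commuter Stipend — status full-time ✓; no waiver, service 574 days ≥ 60 days ✓; 38 hrs/wk ≥ 15 ✓ → eligible.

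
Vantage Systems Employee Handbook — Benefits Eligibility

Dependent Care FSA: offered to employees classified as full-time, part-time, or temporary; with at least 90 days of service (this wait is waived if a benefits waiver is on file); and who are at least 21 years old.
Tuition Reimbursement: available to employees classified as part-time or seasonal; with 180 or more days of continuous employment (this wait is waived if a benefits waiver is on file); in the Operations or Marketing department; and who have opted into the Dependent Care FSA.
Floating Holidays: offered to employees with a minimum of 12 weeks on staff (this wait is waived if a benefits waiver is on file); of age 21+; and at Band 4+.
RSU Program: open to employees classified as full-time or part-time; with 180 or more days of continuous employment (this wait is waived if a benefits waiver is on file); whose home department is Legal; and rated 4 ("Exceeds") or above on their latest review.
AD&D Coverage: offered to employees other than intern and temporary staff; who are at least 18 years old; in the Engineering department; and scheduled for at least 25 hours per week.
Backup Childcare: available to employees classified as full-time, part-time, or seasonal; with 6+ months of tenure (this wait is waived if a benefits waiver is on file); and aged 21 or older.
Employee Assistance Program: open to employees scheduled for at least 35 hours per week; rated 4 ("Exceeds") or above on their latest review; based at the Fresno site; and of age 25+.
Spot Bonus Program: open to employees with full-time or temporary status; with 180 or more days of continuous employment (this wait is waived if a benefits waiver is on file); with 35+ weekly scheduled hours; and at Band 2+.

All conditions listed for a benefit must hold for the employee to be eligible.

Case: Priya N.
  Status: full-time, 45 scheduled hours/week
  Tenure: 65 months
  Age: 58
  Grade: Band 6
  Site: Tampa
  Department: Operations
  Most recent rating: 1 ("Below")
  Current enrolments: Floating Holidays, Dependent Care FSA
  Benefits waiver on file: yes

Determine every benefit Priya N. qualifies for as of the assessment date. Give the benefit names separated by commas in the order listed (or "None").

Dependent Care FSA — status full-time ✓; benefits waiver on file ✓; age 58 ≥ 21 ✓ → eligible.
Tuition Reimbursement — status full-time ✗ (requires part-time or seasonal) → not eligible.
Floating Holidays — benefits waiver on file ✓; age 58 ≥ 21 ✓; grade Band 6 ≥ Band 4 ✓ → eligible.
RSU Program — status full-time ✓; benefits waiver on file ✓; dept Operations ✗ → not eligible.
AD&D Coverage — status full-time ✓ (not excluded); age 58 ≥ 18 ✓; dept Operations ✗ → not eligible.
Backup Childcare — status full-time ✓; benefits waiver on file ✓; age 58 ≥ 21 ✓ → eligible.
Employee Assistance Program — 45 hrs/wk ≥ 35 ✓; rating 1 < 4 ✗ → not eligible.
Spot Bonus Program — status full-time ✓; benefits waiver on file ✓; 45 hrs/wk ≥ 35 ✓; grade Band 6 ≥ Band 2 ✓ → eligible.

Dependent Care FSA, Floating Holidays, Backup Childcare, Spot Bonus Program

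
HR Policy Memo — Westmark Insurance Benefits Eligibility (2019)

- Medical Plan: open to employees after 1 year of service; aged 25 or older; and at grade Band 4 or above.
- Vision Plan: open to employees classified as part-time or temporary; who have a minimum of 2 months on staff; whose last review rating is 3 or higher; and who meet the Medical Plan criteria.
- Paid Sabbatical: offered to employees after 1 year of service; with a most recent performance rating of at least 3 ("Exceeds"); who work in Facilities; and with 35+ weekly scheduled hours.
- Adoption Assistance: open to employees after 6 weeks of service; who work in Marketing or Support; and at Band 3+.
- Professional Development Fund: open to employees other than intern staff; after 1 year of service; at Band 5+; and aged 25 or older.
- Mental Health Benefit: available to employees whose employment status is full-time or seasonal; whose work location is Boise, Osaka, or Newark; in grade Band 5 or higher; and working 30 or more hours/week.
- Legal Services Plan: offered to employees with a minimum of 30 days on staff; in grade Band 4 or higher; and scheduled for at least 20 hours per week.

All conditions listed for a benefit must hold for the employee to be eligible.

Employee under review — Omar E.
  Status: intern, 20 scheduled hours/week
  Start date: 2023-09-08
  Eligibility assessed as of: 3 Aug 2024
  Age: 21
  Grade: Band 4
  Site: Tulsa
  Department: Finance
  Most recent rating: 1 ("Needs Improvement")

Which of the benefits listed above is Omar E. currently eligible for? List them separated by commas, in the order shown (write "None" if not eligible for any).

Legal Services Plan

Service from 2023-09-08 to 3 Aug 2024: 330 days.
Medical Plan — service 330 days < 1 year (≈365 days) ✗ → not eligible.
Vision Plan — status intern ✗ (requires part-time or temporary) → not eligible.
Paid Sabbatical — service 330 days < 1 year (≈365 days) ✗ → not eligible.
Adoption Assistance — service 330 days ≥ 6 weeks (≈42 days) ✓; dept Finance ✗ → not eligible.
Professional Development Fund — status intern ✗ (excluded) → not eligible.
Mental Health Benefit — status intern ✗ (requires full-time or seasonal) → not eligible.
Legal Services Plan — service 330 days ≥ 30 days ✓; grade Band 4 ≥ Band 4 ✓; 20 hrs/wk ≥ 20 ✓ → eligible.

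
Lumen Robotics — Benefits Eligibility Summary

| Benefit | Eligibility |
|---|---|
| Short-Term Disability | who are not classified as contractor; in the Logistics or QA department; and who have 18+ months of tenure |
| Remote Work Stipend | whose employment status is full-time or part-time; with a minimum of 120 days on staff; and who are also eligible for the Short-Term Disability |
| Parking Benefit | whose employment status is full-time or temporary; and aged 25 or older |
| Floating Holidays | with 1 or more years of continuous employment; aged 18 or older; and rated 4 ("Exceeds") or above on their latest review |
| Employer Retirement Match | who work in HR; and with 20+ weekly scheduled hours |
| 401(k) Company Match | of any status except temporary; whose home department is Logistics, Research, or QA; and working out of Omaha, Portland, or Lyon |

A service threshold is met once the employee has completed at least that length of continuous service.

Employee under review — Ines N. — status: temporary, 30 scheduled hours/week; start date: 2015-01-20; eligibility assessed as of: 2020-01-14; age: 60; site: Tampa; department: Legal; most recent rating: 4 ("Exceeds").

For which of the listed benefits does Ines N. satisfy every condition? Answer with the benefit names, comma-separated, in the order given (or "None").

Service from 2015-01-20 to 2020-01-14: 1820 days.
Short-Term Disability — status temporary ✓ (not excluded); dept Legal ✗ → not eligible.
Remote Work Stipend — status temporary ✗ (requires full-time or part-time) → not eligible.
Parking Benefit — status temporary ✓; age 60 ≥ 25 ✓ → eligible.
Floating Holidays — service 1820 days ≥ 1 year (≈365 days) ✓; age 60 ≥ 18 ✓; rating 4 ≥ 4 ✓ → eligible.
Employer Retirement Match — dept Legal ✗ → not eligible.
401(k) Company Match — status temporary ✗ (excluded) → not eligible.

Parking Benefit, Floating Holidays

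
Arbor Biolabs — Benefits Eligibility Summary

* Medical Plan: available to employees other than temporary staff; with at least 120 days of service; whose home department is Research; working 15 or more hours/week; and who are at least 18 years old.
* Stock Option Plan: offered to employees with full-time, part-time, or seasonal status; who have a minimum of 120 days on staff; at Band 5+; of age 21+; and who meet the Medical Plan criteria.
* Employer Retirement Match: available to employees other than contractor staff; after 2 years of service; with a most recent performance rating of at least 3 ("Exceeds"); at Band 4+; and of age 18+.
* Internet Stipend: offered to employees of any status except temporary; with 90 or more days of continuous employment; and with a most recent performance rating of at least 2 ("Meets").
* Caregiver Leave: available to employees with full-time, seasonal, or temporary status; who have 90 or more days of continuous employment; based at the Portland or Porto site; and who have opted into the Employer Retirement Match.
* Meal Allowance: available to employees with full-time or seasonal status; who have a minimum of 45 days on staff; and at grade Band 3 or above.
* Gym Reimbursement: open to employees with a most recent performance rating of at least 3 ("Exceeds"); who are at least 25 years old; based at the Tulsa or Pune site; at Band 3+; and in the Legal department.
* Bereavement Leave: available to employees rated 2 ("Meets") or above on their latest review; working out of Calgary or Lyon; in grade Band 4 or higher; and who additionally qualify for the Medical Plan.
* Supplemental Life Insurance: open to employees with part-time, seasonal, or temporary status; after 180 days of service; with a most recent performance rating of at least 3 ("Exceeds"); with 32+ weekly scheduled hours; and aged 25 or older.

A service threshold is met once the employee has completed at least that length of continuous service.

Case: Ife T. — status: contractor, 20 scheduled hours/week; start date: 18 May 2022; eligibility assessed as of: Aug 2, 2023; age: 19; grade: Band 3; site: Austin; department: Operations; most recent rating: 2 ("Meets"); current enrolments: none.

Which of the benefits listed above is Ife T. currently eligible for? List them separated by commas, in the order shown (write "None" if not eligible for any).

Service from 18 May 2022 to Aug 2, 2023: 441 days.
Medical Plan — status contractor ✓ (not excluded); service 441 days ≥ 120 days ✓; dept Operations ✗ → not eligible.
Stock Option Plan — status contractor ✗ (requires full-time, part-time, or seasonal) → not eligible.
Employer Retirement Match — status contractor ✗ (excluded) → not eligible.
Internet Stipend — status contractor ✓ (not excluded); service 441 days ≥ 90 days ✓; rating 2 ≥ 2 ✓ → eligible.
Caregiver Leave — status contractor ✗ (requires full-time, seasonal, or temporary) → not eligible.
Meal Allowance — status contractor ✗ (requires full-time or seasonal) → not eligible.
Gym Reimbursement — rating 2 < 3 ✗ → not eligible.
Bereavement Leave — rating 2 ≥ 2 ✓; site Austin ✗ (not Calgary or Lyon) → not eligible.
Supplemental Life Insurance — status contractor ✗ (requires part-time, seasonal, or temporary) → not eligible.

Internet Stipend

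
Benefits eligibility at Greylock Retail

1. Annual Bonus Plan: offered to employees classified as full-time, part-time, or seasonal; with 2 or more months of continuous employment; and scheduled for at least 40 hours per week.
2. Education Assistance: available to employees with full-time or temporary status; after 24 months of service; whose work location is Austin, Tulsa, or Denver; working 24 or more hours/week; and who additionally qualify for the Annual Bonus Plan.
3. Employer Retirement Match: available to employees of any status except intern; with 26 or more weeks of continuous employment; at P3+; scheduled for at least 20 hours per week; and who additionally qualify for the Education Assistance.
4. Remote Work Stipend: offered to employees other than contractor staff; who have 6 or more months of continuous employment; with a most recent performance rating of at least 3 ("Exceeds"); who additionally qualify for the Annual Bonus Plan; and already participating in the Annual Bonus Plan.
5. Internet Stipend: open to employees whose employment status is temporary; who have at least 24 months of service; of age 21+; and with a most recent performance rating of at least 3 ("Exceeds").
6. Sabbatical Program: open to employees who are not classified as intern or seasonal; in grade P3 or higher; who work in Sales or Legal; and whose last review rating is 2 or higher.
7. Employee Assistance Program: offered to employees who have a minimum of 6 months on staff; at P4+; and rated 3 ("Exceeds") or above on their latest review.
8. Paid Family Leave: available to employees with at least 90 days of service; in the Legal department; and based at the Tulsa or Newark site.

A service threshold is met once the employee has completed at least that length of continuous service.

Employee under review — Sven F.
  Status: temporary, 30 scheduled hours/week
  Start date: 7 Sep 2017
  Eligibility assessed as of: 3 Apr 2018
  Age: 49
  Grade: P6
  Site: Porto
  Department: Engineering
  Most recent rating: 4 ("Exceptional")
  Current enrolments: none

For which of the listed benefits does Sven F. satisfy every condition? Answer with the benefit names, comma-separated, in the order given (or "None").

Service from 7 Sep 2017 to 3 Apr 2018: 208 days.
Annual Bonus Plan — status temporary ✗ (requires full-time, part-time, or seasonal) → not eligible.
Education Assistance — status temporary ✓; service 208 days < 24 months (≈720 days) ✗ → not eligible.
Employer Retirement Match — status temporary ✓ (not excluded); service 208 days ≥ 26 weeks (≈182 days) ✓; grade P6 ≥ P3 ✓; 30 hrs/wk ≥ 20 ✓; not eligible for Education Assistance ✗ → not eligible.
Remote Work Stipend — status temporary ✓ (not excluded); service 208 days ≥ 6 months (≈180 days) ✓; rating 4 ≥ 3 ✓; not eligible for Annual Bonus Plan ✗ → not eligible.
Internet Stipend — status temporary ✓; service 208 days < 24 months (≈720 days) ✗ → not eligible.
Sabbatical Program — status temporary ✓ (not excluded); grade P6 ≥ P3 ✓; dept Engineering ✗ → not eligible.
Employee Assistance Program — service 208 days ≥ 6 months (≈180 days) ✓; grade P6 ≥ P4 ✓; rating 4 ≥ 3 ✓ → eligible.
Paid Family Leave — service 208 days ≥ 90 days ✓; dept Engineering ✗ → not eligible.

Employee Assistance Program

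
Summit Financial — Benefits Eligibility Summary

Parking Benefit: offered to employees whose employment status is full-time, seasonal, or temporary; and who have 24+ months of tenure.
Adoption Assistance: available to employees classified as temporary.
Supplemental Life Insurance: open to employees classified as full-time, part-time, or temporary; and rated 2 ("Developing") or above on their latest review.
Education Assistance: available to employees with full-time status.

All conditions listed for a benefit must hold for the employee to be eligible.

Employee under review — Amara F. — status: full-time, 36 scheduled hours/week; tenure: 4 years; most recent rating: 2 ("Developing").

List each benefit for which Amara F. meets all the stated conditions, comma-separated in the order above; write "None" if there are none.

Parking Benefit — status full-time ✓; service 4 years ≥ 24 months (≈720 days) ✓ → eligible.
Adoption Assistance — status full-time ✗ (requires temporary) → not eligible.
Supplemental Life Insurance — status full-time ✓; rating 2 ≥ 2 ✓ → eligible.
Education Assistance — status full-time ✓ → eligible.

Parking Benefit, Supplemental Life Insurance, Education Assistance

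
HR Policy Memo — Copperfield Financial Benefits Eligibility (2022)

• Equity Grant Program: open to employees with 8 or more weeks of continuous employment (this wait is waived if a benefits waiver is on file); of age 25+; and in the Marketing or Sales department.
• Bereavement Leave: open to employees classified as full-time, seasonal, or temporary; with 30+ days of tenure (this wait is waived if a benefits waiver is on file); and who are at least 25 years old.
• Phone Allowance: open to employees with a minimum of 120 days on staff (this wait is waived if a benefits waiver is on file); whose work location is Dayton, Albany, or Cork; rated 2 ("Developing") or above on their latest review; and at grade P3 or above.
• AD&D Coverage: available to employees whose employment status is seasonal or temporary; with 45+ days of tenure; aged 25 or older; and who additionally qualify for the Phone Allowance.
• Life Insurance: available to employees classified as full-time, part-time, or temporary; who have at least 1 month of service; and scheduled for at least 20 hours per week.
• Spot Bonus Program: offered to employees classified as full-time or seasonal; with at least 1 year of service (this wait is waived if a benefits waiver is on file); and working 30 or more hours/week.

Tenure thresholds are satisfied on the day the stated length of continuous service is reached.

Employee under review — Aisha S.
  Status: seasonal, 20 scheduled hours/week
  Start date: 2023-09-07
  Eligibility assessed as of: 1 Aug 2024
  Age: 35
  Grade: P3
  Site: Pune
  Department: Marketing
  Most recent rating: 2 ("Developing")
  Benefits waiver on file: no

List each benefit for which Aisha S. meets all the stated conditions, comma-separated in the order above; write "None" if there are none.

Equity Grant Program, Bereavement Leave

Service from 2023-09-07 to 1 Aug 2024: 329 days.
Equity Grant Program — no waiver, service 329 days ≥ 8 weeks (≈56 days) ✓; age 35 ≥ 25 ✓; dept Marketing ✓ → eligible.
Bereavement Leave — status seasonal ✓; no waiver, service 329 days ≥ 30 days ✓; age 35 ≥ 25 ✓ → eligible.
Phone Allowance — no waiver, service 329 days ≥ 120 days ✓; site Pune ✗ (not Dayton, Albany, or Cork) → not eligible.
AD&D Coverage — status seasonal ✓; service 329 days ≥ 45 days ✓; age 35 ≥ 25 ✓; not eligible for Phone Allowance ✗ → not eligible.
Life Insurance — status seasonal ✗ (requires full-time, part-time, or temporary) → not eligible.
Spot Bonus Program — status seasonal ✓; no waiver, service 329 days < 1 year (≈365 days) ✗ → not eligible.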